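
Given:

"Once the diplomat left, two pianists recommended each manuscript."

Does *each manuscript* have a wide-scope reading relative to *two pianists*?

The adjunct island is irrelevant here — *each manuscript* and *two pianists* are both in the matrix clause.
QR within a single clause is free, so the lower quantifier may take scope over the higher one.

Yes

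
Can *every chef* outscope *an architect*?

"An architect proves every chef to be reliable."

Yes

*every chef* is an ECM subject; ECM complements are not islands, and the embedded quantifier may take matrix scope.
QR within a single clause is free, so the lower quantifier may take scope over the higher one.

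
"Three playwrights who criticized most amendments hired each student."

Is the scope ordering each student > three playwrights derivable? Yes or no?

Yes

The relative clause *who criticized most amendments* modifies *three playwrights*, but *each student* is not inside that relative clause — it is an argument of the matrix verb.
Since no island is crossed, the inverse ordering is licensed alongside surface scope.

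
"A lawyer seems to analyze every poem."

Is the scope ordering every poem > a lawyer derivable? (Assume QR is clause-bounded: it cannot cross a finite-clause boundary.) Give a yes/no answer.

Yes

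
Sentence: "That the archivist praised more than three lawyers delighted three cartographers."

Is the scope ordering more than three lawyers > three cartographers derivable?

The DP *more than three lawyers* is contained in the sentential subject *that the archivist praised more than three lawyers*.
The subject-island constraint blocks QR out of a clausal subject.
The ordering *more than three lawyers* > *three cartographers* is therefore underivable.

No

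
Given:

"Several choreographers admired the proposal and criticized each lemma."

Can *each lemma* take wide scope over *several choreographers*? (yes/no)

The target quantifier *each lemma* is part of one conjunct of the coordinate structure (*criticized each lemma*).
A quantifier cannot raise out of one conjunct of a coordination across the whole coordinate structure — the CSC applies to QR.
Hence only narrow scope for *each lemma* (under *several choreographers*) survives.

No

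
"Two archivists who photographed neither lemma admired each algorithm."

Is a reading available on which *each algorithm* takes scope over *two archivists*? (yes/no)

Yes

*each algorithm* is a matrix argument; only *two archivists* is modified by the relative clause *who photographed neither lemma*, so the RC island is irrelevant to the target quantifier.
Since no island is crossed, the inverse ordering is licensed alongside surface scope.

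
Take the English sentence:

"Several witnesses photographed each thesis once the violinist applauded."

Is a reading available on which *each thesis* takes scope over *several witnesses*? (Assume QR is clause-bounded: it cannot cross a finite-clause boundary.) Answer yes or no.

The adjunct island is irrelevant here — *each thesis* and *several witnesses* are both in the matrix clause.
No island intervenes, so both surface and inverse scope are derivable.
Both orderings are possible: *several witnesses* > *each thesis* and *each thesis* > *several witnesses*.

Yes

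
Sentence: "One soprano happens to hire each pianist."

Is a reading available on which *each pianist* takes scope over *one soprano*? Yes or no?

*each pianist* is inside a raising infinitive, which is transparent to QR (no CP barrier), so it behaves as a matrix argument.
No island intervenes, so both surface and inverse scope are derivable.
Both orderings are possible: *one soprano* > *each pianist* and *each pianist* > *one soprano*.

Yes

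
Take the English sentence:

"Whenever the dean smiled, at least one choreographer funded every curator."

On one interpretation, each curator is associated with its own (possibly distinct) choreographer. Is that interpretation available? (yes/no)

Yes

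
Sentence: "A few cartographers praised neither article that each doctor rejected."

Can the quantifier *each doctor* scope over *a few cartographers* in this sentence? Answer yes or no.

No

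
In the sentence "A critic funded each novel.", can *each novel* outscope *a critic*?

Yes

Both DPs are arguments of the same predicate; there is no clause or island boundary between them.
Ordinary QR to a clause-peripheral position gives the wide-scope LF for the lower DP.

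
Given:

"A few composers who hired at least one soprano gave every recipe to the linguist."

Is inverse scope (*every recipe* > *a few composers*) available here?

Yes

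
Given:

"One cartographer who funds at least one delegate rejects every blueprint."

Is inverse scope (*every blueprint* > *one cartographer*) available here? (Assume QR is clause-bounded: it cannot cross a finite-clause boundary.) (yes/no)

Yes

The relative clause *who funds at least one delegate* modifies *one cartographer*, but *every blueprint* is not inside that relative clause — it is an argument of the matrix verb.
Clause-internal QR can adjoin the lower DP above the subject, yielding the inverse reading.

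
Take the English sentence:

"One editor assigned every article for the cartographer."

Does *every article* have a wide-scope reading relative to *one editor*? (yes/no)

Yes

*every article* and *one editor* are in the same minimal clause.
QR within a single clause is free, so the lower quantifier may take scope over the higher one.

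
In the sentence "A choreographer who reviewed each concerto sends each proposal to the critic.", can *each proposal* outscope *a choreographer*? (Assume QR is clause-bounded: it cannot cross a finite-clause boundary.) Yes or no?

Yes

*each proposal* is a matrix argument; only *a choreographer* is modified by the relative clause *who reviewed each concerto*, so the RC island is irrelevant to the target quantifier.
Nothing blocks QR of the lower DP to a position above the higher one, so inverse scope is available.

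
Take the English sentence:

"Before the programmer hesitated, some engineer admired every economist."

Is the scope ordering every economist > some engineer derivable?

Yes

*every economist* is a matrix argument; the adjunct is an island but the target quantifier is outside it.
With no island boundary between them, the object can take inverse scope over the subject via ordinary QR within the clause.
The sentence is scopally ambiguous between *some engineer* > *every economist* and *every economist* > *some engineer*.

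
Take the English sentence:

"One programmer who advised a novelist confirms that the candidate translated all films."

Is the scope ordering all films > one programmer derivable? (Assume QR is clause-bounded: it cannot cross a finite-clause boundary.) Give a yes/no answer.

No

*all films* is embedded in the finite complement clause *that the candidate translated all films*.
Given the clause-boundedness assumption, QR cannot cross the finite CP into the matrix.
So *all films* cannot raise high enough to outscope *one programmer*; only the surface ordering *one programmer* > *all films* is available.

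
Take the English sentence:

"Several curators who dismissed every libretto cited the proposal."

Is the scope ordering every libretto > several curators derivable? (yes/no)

No

The DP *every libretto* is contained in the relative clause *who dismissed every libretto*.
Relative clauses block scope extraction: QR cannot target a position outside the modified NP.
Hence only narrow scope for *every libretto* (under *several curators*) survives.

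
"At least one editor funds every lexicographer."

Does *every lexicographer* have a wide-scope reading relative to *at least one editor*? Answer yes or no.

Yes

*every lexicographer* and *at least one editor* are in the same minimal clause.
With no island boundary between them, the object can take inverse scope over the subject via ordinary QR within the clause.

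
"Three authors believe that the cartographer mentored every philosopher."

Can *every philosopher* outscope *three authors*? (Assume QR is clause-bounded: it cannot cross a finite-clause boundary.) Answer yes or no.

No

The DP *every philosopher* is contained in the finite complement clause *that the cartographer mentored every philosopher*.
With QR restricted to its own tensed clause, the embedded quantifier cannot reach a matrix scope position.
Hence only narrow scope for *every philosopher* (under *three authors*) survives.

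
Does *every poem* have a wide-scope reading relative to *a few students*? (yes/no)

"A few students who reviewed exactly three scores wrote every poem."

Yes

The RC *who reviewed exactly three scores* is an island, but *every poem* is not inside it — it is the matrix object, a clausemate of *a few students*.
With no island boundary between them, the object can take inverse scope over the subject via ordinary QR within the clause.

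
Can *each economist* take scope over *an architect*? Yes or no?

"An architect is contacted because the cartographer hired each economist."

No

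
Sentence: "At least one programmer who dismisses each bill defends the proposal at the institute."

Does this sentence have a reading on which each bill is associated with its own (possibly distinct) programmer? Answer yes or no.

No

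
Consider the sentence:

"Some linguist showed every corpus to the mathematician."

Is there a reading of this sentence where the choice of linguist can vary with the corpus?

The paraphrase describes the scope ordering *every corpus* > *some linguist*.
Both DPs are arguments of the same predicate; there is no clause or island boundary between them.
Nothing blocks QR of the lower DP to a position above the higher one, so inverse scope is available.
The sentence is scopally ambiguous between *some linguist* > *every corpus* and *every corpus* > *some linguist*.

Yes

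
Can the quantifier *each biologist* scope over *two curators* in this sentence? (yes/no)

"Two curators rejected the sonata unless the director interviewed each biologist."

The DP *each biologist* is contained in the adjunct clause *unless the director interviewed each biologist*.
Adjunct clauses are scope islands: a quantifier inside an adjunct cannot raise into the matrix clause.
The inverse ordering *each biologist* > *two curators* is therefore underivable.

No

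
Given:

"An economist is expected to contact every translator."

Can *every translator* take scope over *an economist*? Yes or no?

Yes

*every translator* is the object of the infinitival complement of a raising predicate; raising infinitives are transparent for QR, so the two DPs are in effect clausemates.
With no island boundary between them, the object can take inverse scope over the subject via ordinary QR within the clause.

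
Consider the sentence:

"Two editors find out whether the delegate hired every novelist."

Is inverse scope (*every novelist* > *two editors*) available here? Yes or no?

No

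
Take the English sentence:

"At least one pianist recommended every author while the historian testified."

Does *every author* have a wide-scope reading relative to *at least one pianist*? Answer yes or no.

Neither queried DP is inside the adjunct, so the adjunct-island constraint does not apply.
QR within a single clause is free, so the lower quantifier may take scope over the higher one.

Yes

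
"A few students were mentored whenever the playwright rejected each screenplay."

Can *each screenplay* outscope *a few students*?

*each screenplay* is embedded in the adjunct clause *whenever the playwright rejected each screenplay*.
Adverbial clauses are not L-marked, so they are barriers for QR — the quantifier cannot escape the adjunct.
There is no licit LF on which *each screenplay* c-commands *a few students*.

No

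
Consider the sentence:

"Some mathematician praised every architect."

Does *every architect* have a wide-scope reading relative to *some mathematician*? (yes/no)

*every architect* and *some mathematician* are in the same minimal clause.
No island intervenes, so both surface and inverse scope are derivable.

Yes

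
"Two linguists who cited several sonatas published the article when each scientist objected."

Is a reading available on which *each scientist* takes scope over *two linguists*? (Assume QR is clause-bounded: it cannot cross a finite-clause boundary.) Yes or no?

*each scientist* is embedded in the adjunct clause *when each scientist objected*.
Since the clause is an adjunct (not a complement), the Adjunct Condition blocks QR across its edge.
So *each scientist* cannot raise to a position above *two linguists*.

No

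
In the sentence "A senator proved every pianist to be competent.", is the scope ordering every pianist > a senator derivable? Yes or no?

Yes

ECM infinitives lack a CP barrier, so *every pianist* can QR over the matrix subject *a senator*.
Nothing blocks QR of the lower DP to a position above the higher one, so inverse scope is available.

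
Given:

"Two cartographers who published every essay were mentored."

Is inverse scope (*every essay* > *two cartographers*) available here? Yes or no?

No

*every essay* occurs within the relative clause *who published every essay*.
Quantifiers inside a relative clause are trapped there; the RC boundary blocks QR.
So *every essay* cannot raise to a position above *two cartographers*.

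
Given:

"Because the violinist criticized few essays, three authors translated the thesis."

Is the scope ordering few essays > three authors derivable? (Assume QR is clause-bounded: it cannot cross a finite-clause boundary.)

No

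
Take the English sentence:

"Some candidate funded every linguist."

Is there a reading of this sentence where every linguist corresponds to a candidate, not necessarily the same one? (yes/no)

Yes

The described interpretation is the *every linguist* > *some candidate* scoping.
*some candidate* and *every linguist* are co-arguments of the matrix verb, with nothing but a clause-internal boundary between them.
QR within a single clause is free, so the lower quantifier may take scope over the higher one.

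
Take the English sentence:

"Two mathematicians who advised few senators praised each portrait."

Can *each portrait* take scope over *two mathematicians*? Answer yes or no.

The RC *who advised few senators* is an island, but *each portrait* is not inside it — it is the matrix object, a clausemate of *two mathematicians*.
Since no island is crossed, the inverse ordering is licensed alongside surface scope.
The sentence is scopally ambiguous between *two mathematicians* > *each portrait* and *each portrait* > *two mathematicians*.

Yes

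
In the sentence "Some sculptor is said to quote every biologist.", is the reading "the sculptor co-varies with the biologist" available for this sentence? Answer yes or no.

Yes

The paraphrase describes the scope ordering *every biologist* > *some sculptor*.
The matrix predicate is a raising verb, whose infinitival complement is not a scope island — *every biologist* can QR into the matrix clause.
QR within a single clause is free, so the lower quantifier may take scope over the higher one.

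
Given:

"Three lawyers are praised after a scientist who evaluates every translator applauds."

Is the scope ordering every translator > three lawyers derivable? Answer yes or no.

The DP *every translator* is contained in the relative clause *who evaluates every translator*, which is itself inside the adjunct *after a scientist who evaluates every translator applauds*.
Two island boundaries intervene — the relative clause and the adjunct. Either alone would block QR.
*every translator* > *three lawyers* would require crossing that boundary, which is illicit.

No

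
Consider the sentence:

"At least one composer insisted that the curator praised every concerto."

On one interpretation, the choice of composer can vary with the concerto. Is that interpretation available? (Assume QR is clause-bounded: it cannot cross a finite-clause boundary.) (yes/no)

That reading corresponds to *every concerto* > *at least one composer*.
*every concerto* is embedded in the finite complement clause *that the curator praised every concerto*.
Under clause-bounded QR, a quantifier in an embedded finite clause cannot raise into the matrix clause.
Hence only narrow scope for *every concerto* (under *at least one composer*) survives.

No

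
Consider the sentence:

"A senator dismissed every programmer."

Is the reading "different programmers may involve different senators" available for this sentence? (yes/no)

This is the *every programmer* > *a senator* reading.
*every programmer* is the matrix object and *a senator* the matrix subject; the two are clausemates.
Nothing blocks QR of the lower DP to a position above the higher one, so inverse scope is available.

Yes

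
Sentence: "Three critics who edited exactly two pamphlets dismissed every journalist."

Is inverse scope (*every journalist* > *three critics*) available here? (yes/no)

Although the sentence contains a relative clause (*who edited exactly two pamphlets*), *every journalist* is outside it, in the matrix VP.
Ordinary QR to a clause-peripheral position gives the wide-scope LF for the lower DP.

Yes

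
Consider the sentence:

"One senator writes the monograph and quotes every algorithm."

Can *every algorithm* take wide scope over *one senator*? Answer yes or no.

No

*every algorithm* occurs within one conjunct of the coordinate structure (*quotes every algorithm*).
A quantifier cannot raise out of one conjunct of a coordination across the whole coordinate structure — the CSC applies to QR.
The inverse ordering *every algorithm* > *one senator* is therefore underivable.
(Only the surface reading survives: one fixed senator with respect to all the relevant algorithms.)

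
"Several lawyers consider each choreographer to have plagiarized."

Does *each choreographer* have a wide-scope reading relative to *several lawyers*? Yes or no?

Yes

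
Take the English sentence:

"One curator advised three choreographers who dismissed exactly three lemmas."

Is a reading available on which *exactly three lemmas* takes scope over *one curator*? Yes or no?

No

*exactly three lemmas* occurs within the relative clause *who dismissed exactly three lemmas* modifying *three choreographers*.
QR out of a relative clause is ruled out by the relative-clause island constraint.
*exactly three lemmas* > *one curator* would require crossing that boundary, which is illicit.
(Only the surface reading survives: one fixed curator with respect to all the relevant lemmas.)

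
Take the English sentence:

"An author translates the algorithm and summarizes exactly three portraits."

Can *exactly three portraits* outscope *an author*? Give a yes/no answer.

No

*exactly three portraits* sits inside one conjunct of the coordinate structure (*summarizes exactly three portraits*).
Coordinate structures are islands for non-across-the-board movement, QR included.
So *exactly three portraits* cannot raise to a position above *an author*.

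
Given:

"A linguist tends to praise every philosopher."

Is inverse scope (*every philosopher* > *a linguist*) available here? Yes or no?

The matrix predicate is a raising verb, whose infinitival complement is not a scope island — *every philosopher* can QR into the matrix clause.
QR within a single clause is free, so the lower quantifier may take scope over the higher one.

Yes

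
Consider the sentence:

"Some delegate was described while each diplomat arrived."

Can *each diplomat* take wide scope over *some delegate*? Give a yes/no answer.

The DP *each diplomat* is contained in the adjunct clause *while each diplomat arrived*.
The adjunct-island constraint bars QR out of an adverbial clause.
So the wide-scope reading for *each diplomat* is blocked.

No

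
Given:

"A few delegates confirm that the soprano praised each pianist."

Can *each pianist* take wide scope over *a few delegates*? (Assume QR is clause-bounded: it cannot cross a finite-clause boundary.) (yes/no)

*each pianist* sits inside the finite complement clause *that the soprano praised each pianist*.
Under clause-bounded QR, a quantifier in an embedded finite clause cannot raise into the matrix clause.
*each pianist* > *a few delegates* would require crossing that boundary, which is illicit.

No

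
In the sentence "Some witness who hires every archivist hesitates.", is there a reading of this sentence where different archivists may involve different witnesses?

No

That reading corresponds to *every archivist* > *some witness*.
The DP *every archivist* is contained in the relative clause *who hires every archivist*.
Relative clauses block scope extraction: QR cannot target a position outside the modified NP.
*every archivist* > *some witness* would require crossing that boundary, which is illicit.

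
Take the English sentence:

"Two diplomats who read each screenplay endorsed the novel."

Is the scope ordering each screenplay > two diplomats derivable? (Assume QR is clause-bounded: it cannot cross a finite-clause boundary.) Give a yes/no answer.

No

*each screenplay* is embedded in the relative clause *who read each screenplay*.
The relative clause forms an island for QR, so the quantifier is confined to the head noun's restrictor.
So *each screenplay* cannot raise to a position above *two diplomats*.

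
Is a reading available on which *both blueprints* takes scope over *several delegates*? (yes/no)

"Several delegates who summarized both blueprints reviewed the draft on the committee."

No

*both blueprints* is embedded in the relative clause *who summarized both blueprints*.
Quantifiers inside a relative clause are trapped there; the RC boundary blocks QR.
So *both blueprints* cannot raise to a position above *several delegates*.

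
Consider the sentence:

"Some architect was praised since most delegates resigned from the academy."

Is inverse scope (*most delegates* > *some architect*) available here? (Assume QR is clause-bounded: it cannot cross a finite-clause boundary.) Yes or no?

No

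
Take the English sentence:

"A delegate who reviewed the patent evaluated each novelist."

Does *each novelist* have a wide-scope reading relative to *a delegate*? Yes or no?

Yes

*each novelist* sits in the matrix clause, not in the relative clause on *a delegate*.
With no island boundary between them, the object can take inverse scope over the subject via ordinary QR within the clause.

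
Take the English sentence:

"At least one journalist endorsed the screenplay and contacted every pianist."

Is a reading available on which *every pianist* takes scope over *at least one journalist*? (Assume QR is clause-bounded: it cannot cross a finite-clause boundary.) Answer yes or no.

*every pianist* occurs within one conjunct of the coordinate structure (*contacted every pianist*).
A quantifier cannot raise out of one conjunct of a coordination across the whole coordinate structure — the CSC applies to QR.
So the wide-scope reading for *every pianist* is blocked.

No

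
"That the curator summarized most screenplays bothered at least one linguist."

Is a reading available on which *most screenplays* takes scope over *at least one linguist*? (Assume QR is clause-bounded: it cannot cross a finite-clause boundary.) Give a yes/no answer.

No

The DP *most screenplays* is contained in the sentential subject *that the curator summarized most screenplays*.
The Sentential Subject Constraint rules out raising the quantifier out of the that-clause subject.
*most screenplays* is confined to the island and cannot take scope over *at least one linguist*.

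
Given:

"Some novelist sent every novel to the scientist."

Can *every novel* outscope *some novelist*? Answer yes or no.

Yes

*every novel* and *some novelist* are in the same minimal clause.
Nothing blocks QR of the lower DP to a position above the higher one, so inverse scope is available.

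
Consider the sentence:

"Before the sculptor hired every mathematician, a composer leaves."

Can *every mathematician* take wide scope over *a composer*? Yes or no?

No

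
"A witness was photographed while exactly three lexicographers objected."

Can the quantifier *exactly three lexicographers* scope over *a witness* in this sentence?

No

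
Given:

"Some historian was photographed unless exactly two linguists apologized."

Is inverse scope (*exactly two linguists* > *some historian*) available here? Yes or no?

*exactly two linguists* is embedded in the adjunct clause *unless exactly two linguists apologized*.
Adjuncts are opaque for quantifier raising; a quantifier in an adjunct stays inside it.
So *exactly two linguists* cannot raise to a position above *some historian*.

No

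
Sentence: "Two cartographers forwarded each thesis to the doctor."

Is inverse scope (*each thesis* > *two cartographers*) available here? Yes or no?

Yes

Both DPs are arguments of the same predicate; there is no clause or island boundary between them.
Clause-internal QR can adjoin the lower DP above the subject, yielding the inverse reading.
So *each thesis* > *two cartographers* is among the available readings.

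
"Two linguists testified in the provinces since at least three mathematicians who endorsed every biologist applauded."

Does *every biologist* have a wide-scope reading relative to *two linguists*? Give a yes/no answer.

The target quantifier *every biologist* is part of the relative clause *who endorsed every biologist*, which is itself inside the adjunct *since at least three mathematicians who endorsed every biologist applauded*.
Two island boundaries intervene — the relative clause and the adjunct. Either alone would block QR.
The inverse ordering *every biologist* > *two linguists* is therefore underivable.

No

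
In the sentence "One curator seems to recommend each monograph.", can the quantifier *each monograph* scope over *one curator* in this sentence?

Yes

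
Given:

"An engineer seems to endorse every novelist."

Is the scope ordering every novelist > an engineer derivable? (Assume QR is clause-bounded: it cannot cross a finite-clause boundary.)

Infinitival complements of raising predicates do not block QR; *every novelist* and *an engineer* are effectively clausemates.
QR within a single clause is free, so the lower quantifier may take scope over the higher one.

Yes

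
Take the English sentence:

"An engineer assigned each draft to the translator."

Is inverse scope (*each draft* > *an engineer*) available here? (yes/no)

Both DPs are arguments of the same predicate; there is no clause or island boundary between them.
Since no island is crossed, the inverse ordering is licensed alongside surface scope.

Yes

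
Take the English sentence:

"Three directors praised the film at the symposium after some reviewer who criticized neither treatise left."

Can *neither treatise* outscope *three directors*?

*neither treatise* sits inside the relative clause *who criticized neither treatise*, which is itself inside the adjunct *after some reviewer who criticized neither treatise left*.
Two island boundaries intervene — the relative clause and the adjunct. Either alone would block QR.
Hence only narrow scope for *neither treatise* (under *three directors*) survives.

No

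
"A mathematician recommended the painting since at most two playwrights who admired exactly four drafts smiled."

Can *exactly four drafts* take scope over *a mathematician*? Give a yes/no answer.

The DP *exactly four drafts* is contained in the relative clause *who admired exactly four drafts*, which is itself inside the adjunct *since at most two playwrights who admired exactly four drafts smiled*.
Even if one barrier were somehow void, the other would still block QR.
So *exactly four drafts* cannot raise high enough to outscope *a mathematician*; only the surface ordering *a mathematician* > *exactly four drafts* is available.

No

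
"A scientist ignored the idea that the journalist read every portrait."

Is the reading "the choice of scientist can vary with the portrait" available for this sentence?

This is the *every portrait* > *a scientist* reading.
*every portrait* is embedded in the complex NP *the idea that the journalist read every portrait*.
The Complex NP Constraint bars QR out of the complement clause of a noun.
*every portrait* > *a scientist* would require crossing that boundary, which is illicit.
(Only the surface reading survives: one fixed scientist with respect to all the relevant portraits.)

No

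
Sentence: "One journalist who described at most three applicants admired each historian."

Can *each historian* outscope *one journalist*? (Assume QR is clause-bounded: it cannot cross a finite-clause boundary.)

The RC *who described at most three applicants* is an island, but *each historian* is not inside it — it is the matrix object, a clausemate of *one journalist*.
Since no island is crossed, the inverse ordering is licensed alongside surface scope.

Yes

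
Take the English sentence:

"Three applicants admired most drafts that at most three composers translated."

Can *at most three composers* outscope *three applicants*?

*at most three composers* sits inside the relative clause *that at most three composers translated* modifying *most drafts*.
QR out of a relative clause is ruled out by the relative-clause island constraint.
*at most three composers* > *three applicants* would require crossing that boundary, which is illicit.

No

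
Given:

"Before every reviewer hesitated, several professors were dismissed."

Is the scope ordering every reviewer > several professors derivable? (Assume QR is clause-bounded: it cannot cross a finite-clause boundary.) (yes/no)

*every reviewer* is embedded in the adjunct clause *before every reviewer hesitated*.
Adverbial clauses are not L-marked, so they are barriers for QR — the quantifier cannot escape the adjunct.
The ordering *every reviewer* > *several professors* is therefore underivable.

No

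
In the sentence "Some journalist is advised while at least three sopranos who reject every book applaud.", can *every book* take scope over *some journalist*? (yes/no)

No

Structurally, *every book* is inside the relative clause *who reject every book*, which is itself inside the adjunct *while at least three sopranos who reject every book applaud*.
Nested islands: the RC island is itself inside an adjunct island, so wide scope is doubly excluded.
Hence only narrow scope for *every book* (under *some journalist*) survives.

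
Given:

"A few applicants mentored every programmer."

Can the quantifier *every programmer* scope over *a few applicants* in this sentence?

*a few applicants* and *every programmer* are co-arguments of the matrix verb, with nothing but a clause-internal boundary between them.
No island intervenes, so both surface and inverse scope are derivable.
The sentence is scopally ambiguous between *a few applicants* > *every programmer* and *every programmer* > *a few applicants*.

Yes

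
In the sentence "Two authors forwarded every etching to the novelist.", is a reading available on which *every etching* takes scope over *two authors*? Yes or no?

Yes

Both DPs are arguments of the same predicate; there is no clause or island boundary between them.
Since no island is crossed, the inverse ordering is licensed alongside surface scope.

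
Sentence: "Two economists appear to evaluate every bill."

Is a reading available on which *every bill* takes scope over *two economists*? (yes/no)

Yes

Infinitival complements of raising predicates do not block QR; *every bill* and *two economists* are effectively clausemates.
Nothing blocks QR of the lower DP to a position above the higher one, so inverse scope is available.
So *every bill* > *two economists* is among the available readings.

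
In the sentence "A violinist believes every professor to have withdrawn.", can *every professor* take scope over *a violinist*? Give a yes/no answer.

Yes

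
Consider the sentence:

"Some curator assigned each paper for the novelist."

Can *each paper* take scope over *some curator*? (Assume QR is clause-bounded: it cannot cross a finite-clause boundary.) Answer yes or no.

Yes

*some curator* and *each paper* are co-arguments of the matrix verb, with nothing but a clause-internal boundary between them.
Ordinary QR to a clause-peripheral position gives the wide-scope LF for the lower DP.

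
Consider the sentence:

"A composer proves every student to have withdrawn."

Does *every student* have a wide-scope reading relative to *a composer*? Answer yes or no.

Yes

*every student* is an ECM subject; ECM complements are not islands, and the embedded quantifier may take matrix scope.
No island intervenes, so both surface and inverse scope are derivable.
So *every student* > *a composer* is among the available readings.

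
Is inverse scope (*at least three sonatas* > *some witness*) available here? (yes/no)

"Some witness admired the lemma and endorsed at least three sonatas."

The DP *at least three sonatas* is contained in one conjunct of the coordinate structure (*endorsed at least three sonatas*).
The Coordinate Structure Constraint blocks movement (including QR) out of a single conjunct.
*at least three sonatas* is confined to the island and cannot take scope over *some witness*.

No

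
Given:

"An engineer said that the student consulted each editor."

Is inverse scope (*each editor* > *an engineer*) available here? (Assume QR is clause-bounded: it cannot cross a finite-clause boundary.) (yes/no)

No

Structurally, *each editor* is inside the finite complement clause *that the student consulted each editor*.
Given the clause-boundedness assumption, QR cannot cross the finite CP into the matrix.
*each editor* > *an engineer* would require crossing that boundary, which is illicit.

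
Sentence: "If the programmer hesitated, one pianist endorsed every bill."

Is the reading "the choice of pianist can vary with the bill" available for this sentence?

Yes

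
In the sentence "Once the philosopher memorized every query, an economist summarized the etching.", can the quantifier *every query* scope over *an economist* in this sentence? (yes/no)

The DP *every query* is contained in the adjunct clause *once the philosopher memorized every query*.
Scope out of an adjunct clause is unavailable: QR respects the adjunct-island constraint.
There is no licit LF on which *every query* c-commands *an economist*.

No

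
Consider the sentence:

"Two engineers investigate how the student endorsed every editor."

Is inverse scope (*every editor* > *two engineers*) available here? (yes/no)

No

The DP *every editor* is contained in the embedded question *how the student endorsed every editor*.
Embedded questions are wh-islands: a quantifier inside an indirect question cannot QR into the matrix clause.
The inverse ordering *every editor* > *two engineers* is therefore underivable.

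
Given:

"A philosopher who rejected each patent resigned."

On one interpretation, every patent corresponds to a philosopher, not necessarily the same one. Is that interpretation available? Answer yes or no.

No

The described interpretation is the *each patent* > *a philosopher* scoping.
*each patent* sits inside the relative clause *who rejected each patent*.
QR out of a relative clause is ruled out by the relative-clause island constraint.
There is no licit LF on which *each patent* c-commands *a philosopher*.
(Only the surface reading survives: one fixed philosopher with respect to all the relevant patents.)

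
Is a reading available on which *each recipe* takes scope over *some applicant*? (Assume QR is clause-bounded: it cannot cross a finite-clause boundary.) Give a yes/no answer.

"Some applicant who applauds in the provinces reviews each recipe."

Yes

The relative clause *who applauds in the provinces* modifies *some applicant*, but *each recipe* is not inside that relative clause — it is an argument of the matrix verb.
Nothing blocks QR of the lower DP to a position above the higher one, so inverse scope is available.
The sentence is scopally ambiguous between *some applicant* > *each recipe* and *each recipe* > *some applicant*.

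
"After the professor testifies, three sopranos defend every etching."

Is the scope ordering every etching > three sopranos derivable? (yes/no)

The adjunct clause does not contain *every etching*, which is the matrix object.
QR within a single clause is free, so the lower quantifier may take scope over the higher one.

Yes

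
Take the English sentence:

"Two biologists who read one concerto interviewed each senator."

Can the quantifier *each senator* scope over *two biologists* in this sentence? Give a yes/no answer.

Yes

*each senator* sits in the matrix clause, not in the relative clause on *two biologists*.
With no island boundary between them, the object can take inverse scope over the subject via ordinary QR within the clause.
So *each senator* > *two biologists* is among the available readings.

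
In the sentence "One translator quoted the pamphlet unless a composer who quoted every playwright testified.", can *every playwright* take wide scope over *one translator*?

No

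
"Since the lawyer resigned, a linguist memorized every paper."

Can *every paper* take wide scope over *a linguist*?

*every paper* is a matrix argument; the adjunct is an island but the target quantifier is outside it.
Nothing blocks QR of the lower DP to a position above the higher one, so inverse scope is available.

Yes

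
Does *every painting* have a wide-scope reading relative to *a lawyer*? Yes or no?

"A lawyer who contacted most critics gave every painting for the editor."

*every painting* sits in the matrix clause, not in the relative clause on *a lawyer*.
Ordinary QR to a clause-peripheral position gives the wide-scope LF for the lower DP.
Both orderings are possible: *a lawyer* > *every painting* and *every painting* > *a lawyer*.

Yes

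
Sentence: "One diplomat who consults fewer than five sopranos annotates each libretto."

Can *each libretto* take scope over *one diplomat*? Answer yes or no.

*each libretto* is a matrix argument; only *one diplomat* is modified by the relative clause *who consults fewer than five sopranos*, so the RC island is irrelevant to the target quantifier.
Since no island is crossed, the inverse ordering is licensed alongside surface scope.
Both orderings are possible: *one diplomat* > *each libretto* and *each libretto* > *one diplomat*.

Yes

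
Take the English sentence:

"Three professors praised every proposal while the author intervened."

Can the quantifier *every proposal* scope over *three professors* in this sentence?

The adjunct clause does not contain *every proposal*, which is the matrix object.
With no island boundary between them, the object can take inverse scope over the subject via ordinary QR within the clause.
Both orderings are possible: *three professors* > *every proposal* and *every proposal* > *three professors*.

Yes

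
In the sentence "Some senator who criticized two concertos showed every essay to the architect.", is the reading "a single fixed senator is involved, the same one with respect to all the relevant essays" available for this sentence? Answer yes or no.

Yes

The paraphrase describes the scope ordering *some senator* > *every essay*.
That is the surface-scope ordering, which is always one of the available readings — island constraints only ever restrict inverse scope.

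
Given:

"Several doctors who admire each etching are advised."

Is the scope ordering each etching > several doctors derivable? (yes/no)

No

The DP *each etching* is contained in the relative clause *who admire each etching*.
QR out of a relative clause is ruled out by the relative-clause island constraint.
So *each etching* cannot raise to a position above *several doctors*.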